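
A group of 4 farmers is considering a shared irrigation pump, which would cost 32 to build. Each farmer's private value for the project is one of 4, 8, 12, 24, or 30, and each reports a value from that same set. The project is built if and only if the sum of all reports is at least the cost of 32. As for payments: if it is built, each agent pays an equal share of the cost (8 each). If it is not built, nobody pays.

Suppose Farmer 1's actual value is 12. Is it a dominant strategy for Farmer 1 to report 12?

Consider the case where Farmer 2 reports 4, Farmer 3 reports 4 and Farmer 4 reports 4.
Truthful report 12: project not built, utility 0.
Report 24 instead: project built, pays 8, utility 12 - 8 = 4.
Since 4 > 0, reporting 24 is strictly better here, so truthful reporting is not dominant.

No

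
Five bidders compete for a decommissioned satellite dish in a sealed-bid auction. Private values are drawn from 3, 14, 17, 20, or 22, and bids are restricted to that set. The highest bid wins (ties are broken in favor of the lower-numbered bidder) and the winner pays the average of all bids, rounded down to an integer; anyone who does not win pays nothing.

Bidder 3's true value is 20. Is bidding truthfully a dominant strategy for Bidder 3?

Consider the case where Bidder 1 bids 3, Bidder 2 bids 3, Bidder 4 bids 3 and Bidder 5 bids 3.
Truthful bid 20: wins, pays 6, utility 20 - 6 = 14.
Bid 14 instead: wins, pays 5, utility 20 - 5 = 15.
Since 15 > 14, bidding 14 is strictly better here, so truthful bidding is not dominant.

No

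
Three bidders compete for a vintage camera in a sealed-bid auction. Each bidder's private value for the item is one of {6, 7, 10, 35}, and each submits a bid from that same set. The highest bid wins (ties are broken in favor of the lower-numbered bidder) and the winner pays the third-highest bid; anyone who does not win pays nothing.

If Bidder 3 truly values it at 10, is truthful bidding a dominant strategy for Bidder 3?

Consider the case where Bidder 1 bids 6 and Bidder 2 bids 10.
Truthful bid 10: loses, pays 0, utility 0.
Bid 35 instead: wins, pays 6, utility 10 - 6 = 4.
Since 4 > 0, bidding 35 is strictly better here, so truthful bidding is not dominant.

No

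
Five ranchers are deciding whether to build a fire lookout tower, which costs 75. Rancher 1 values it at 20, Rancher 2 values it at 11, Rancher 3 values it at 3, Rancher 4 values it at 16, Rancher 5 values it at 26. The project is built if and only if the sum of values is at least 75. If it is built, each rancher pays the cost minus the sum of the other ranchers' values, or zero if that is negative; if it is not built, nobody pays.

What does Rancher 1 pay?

19

Total value 76 ≥ cost 75, so the project is built.
The other ranchers' values sum to 56.
Cost minus that sum is 75 - 56 = 19.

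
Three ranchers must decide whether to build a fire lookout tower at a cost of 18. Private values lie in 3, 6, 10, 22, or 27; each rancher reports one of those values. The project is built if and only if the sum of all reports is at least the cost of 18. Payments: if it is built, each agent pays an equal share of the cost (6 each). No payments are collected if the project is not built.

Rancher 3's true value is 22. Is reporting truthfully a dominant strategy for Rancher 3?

Check each profile of the others' reports and compare truth against every alternative report.
Others report (3, 3): truth gives 16, best alternative gives 16.
Others report (3, 6): truth gives 16, best alternative gives 16.
Others report (3, 10): truth gives 16, best alternative gives 16.
Others report (3, 22): truth gives 16, best alternative gives 16.
Others report (3, 27): truth gives 16, best alternative gives 16.
Others report (6, 3): truth gives 16, best alternative gives 16.
(Remaining 19 profiles checked similarly; truth is weakly best in each.)
In every case the truthful report is at least as good as any alternative, so it is a dominant strategy.

Yes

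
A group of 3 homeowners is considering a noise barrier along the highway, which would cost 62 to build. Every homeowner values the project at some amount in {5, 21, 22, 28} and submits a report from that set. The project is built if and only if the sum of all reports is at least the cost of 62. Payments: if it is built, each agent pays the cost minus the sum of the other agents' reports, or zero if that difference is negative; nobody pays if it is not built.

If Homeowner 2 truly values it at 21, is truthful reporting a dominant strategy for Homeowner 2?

Yes

Check each profile of the others' reports and compare truth against every alternative report.
Others report (28, 28): truth gives 15, best alternative gives 15.
Others report (22, 28): truth gives 9, best alternative gives 9.
Others report (28, 22): truth gives 9, best alternative gives 9.
Others report (21, 28): truth gives 8, best alternative gives 8.
Others report (28, 21): truth gives 8, best alternative gives 8.
Others report (22, 22): truth gives 3, best alternative gives 3.
(Remaining 10 profiles checked similarly; truth is weakly best in each.)
In every case the truthful report is at least as good as any alternative, so it is a dominant strategy.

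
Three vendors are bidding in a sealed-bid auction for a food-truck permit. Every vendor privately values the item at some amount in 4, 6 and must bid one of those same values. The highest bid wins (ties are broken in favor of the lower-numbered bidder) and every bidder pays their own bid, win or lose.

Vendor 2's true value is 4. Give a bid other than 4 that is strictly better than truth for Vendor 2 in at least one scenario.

Suppose Vendor 1 bids 4 and Vendor 3 bids 4.
Bid 4: loses but pays 4, utility -4.
Bid 6: wins, pays 6, utility 4 - 6 = -2.
So bidding 6 beats truth here (-2 > -4).

6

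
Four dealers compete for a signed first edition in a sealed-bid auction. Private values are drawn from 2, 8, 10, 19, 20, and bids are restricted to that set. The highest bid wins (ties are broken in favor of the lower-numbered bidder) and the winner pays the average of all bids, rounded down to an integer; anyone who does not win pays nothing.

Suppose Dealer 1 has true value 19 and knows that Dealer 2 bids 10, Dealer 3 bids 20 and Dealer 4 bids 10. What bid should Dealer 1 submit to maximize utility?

20

Bid 2: loses, pays 0, utility 0.
Bid 8: loses, pays 0, utility 0.
Bid 10: loses, pays 0, utility 0.
Bid 19: loses, pays 0, utility 0.
Bid 20: wins, pays 15, utility 19 - 15 = 4.
The best choice is 20 with utility 4.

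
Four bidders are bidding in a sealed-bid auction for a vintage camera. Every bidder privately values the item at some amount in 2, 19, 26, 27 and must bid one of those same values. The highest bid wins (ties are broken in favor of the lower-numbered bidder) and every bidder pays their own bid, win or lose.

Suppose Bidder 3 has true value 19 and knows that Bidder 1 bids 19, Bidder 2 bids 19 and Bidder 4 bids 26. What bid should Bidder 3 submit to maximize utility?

2

Bid 2: loses but pays 2, utility -2.
Bid 19: loses but pays 19, utility -19.
Bid 26: wins, pays 26, utility 19 - 26 = -7.
Bid 27: wins, pays 27, utility 19 - 27 = -8.
The best choice is 2 with utility -2.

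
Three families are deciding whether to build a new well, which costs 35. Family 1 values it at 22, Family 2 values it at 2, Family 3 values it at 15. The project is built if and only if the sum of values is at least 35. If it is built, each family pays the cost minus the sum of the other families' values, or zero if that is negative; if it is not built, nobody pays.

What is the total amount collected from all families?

Total value 39 ≥ cost 35, so it is built.
Family 1: others sum to 17; max(0, 35 - 17) = 18.
Family 2: others sum to 37; max(0, 35 - 37) = 0.
Family 3: others sum to 24; max(0, 35 - 24) = 11.
Total collected = 18 + 0 + 11 = 29.

29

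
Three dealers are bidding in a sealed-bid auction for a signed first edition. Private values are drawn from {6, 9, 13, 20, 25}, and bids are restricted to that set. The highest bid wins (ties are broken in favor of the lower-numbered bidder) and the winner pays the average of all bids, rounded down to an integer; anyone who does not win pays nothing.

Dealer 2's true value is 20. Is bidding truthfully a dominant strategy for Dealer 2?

Consider the case where Dealer 1 bids 6 and Dealer 3 bids 6.
Truthful bid 20: wins, pays 10, utility 20 - 10 = 10.
Bid 9 instead: wins, pays 7, utility 20 - 7 = 13.
Since 13 > 10, bidding 9 is strictly better here, so truthful bidding is not dominant.

No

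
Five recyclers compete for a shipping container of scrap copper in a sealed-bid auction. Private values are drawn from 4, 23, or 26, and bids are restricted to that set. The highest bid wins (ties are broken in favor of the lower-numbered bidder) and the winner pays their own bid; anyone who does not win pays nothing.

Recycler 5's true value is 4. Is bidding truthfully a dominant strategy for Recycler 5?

Check each profile of the others' bids and compare truth against every alternative bid.
Others bid (4, 4, 4, 4): truth gives 0, best alternative gives -19.
Others bid (4, 4, 4, 23): truth gives 0, best alternative gives 0.
Others bid (4, 4, 4, 26): truth gives 0, best alternative gives 0.
Others bid (4, 4, 23, 4): truth gives 0, best alternative gives 0.
Others bid (4, 4, 23, 23): truth gives 0, best alternative gives 0.
Others bid (4, 4, 23, 26): truth gives 0, best alternative gives 0.
(Remaining 75 profiles checked similarly; truth is weakly best in each.)
In every case the truthful bid is at least as good as any alternative, so it is a dominant strategy.

Yes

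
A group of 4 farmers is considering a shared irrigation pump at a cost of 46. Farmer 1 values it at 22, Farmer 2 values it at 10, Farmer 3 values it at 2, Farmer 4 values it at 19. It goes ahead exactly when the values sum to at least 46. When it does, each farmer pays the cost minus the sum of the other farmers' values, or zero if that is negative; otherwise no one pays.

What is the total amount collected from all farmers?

30

Total value 53 ≥ cost 46, so it is built.
Farmer 1: others sum to 31; max(0, 46 - 31) = 15.
Farmer 2: others sum to 43; max(0, 46 - 43) = 3.
Farmer 3: others sum to 51; max(0, 46 - 51) = 0.
Farmer 4: others sum to 34; max(0, 46 - 34) = 12.
Total collected = 15 + 3 + 0 + 12 = 30.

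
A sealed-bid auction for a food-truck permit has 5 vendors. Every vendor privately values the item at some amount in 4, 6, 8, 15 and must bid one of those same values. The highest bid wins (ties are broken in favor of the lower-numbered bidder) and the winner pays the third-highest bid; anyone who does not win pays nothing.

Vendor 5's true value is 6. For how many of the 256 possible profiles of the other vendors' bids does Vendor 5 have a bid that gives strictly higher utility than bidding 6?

Others bid (4, 4, 4, 6): truth gives 0; bid 8 gives 2 > 0. Violating.
Others bid (4, 4, 4, 8): truth gives 0; bid 15 gives 2 > 0. Violating.
Others bid (4, 4, 6, 4): truth gives 0; bid 8 gives 2 > 0. Violating.
Others bid (4, 4, 8, 4): truth gives 0; bid 15 gives 2 > 0. Violating.
Others bid (4, 4, 4, 4): truth gives 2; no alternative beats it.
Others bid (4, 4, 4, 15): truth gives 0; no alternative beats it.
(Checking all 256 profiles: 8 have a profitable deviation, 248 do not.)

8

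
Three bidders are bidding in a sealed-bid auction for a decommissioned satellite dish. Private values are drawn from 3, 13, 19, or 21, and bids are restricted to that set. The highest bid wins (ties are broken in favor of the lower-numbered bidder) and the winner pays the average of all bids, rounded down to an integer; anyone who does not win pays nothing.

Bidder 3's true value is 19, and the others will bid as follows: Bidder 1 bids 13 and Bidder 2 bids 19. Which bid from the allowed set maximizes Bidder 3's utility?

Bid 3: loses, pays 0, utility 0.
Bid 13: loses, pays 0, utility 0.
Bid 19: loses, pays 0, utility 0.
Bid 21: wins, pays 17, utility 19 - 17 = 2.
The best choice is 21 with utility 2.

21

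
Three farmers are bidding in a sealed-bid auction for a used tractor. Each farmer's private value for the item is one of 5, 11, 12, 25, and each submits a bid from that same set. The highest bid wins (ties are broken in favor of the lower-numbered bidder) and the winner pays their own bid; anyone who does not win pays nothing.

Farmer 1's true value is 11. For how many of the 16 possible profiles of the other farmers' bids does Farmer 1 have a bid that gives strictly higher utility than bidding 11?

Others bid (5, 5): truth gives 0; bid 5 gives 6 > 0. Violating.
Others bid (5, 11): truth gives 0; no alternative beats it.
Others bid (5, 12): truth gives 0; no alternative beats it.
(Checking all 16 profiles: 1 has a profitable deviation, 15 do not.)

1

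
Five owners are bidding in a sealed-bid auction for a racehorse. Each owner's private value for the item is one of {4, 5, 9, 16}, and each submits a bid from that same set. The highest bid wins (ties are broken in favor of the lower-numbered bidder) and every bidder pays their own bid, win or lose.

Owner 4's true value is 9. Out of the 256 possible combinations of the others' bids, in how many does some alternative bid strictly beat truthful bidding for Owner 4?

234

Others bid (4, 4, 4, 4): truth gives 0; bid 5 gives 4 > 0. Violating.
Others bid (4, 4, 4, 5): truth gives 0; bid 5 gives 4 > 0. Violating.
Others bid (4, 4, 4, 16): truth gives -9; bid 4 gives -4 > -9. Violating.
Others bid (4, 4, 5, 16): truth gives -9; bid 4 gives -4 > -9. Violating.
Others bid (4, 4, 4, 9): truth gives 0; no alternative beats it.
Others bid (4, 4, 5, 4): truth gives 0; no alternative beats it.
(Checking all 256 profiles: 234 have a profitable deviation, 22 do not.)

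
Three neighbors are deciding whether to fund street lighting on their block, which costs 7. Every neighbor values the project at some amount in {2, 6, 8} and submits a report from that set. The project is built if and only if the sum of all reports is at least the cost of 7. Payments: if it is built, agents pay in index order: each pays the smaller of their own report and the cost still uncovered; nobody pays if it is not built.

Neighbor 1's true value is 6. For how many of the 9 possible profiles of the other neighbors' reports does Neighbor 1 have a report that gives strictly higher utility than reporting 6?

8

Others report (2, 6): truth gives 0; report 2 gives 4 > 0. Violating.
Others report (2, 8): truth gives 0; report 2 gives 4 > 0. Violating.
Others report (6, 2): truth gives 0; report 2 gives 4 > 0. Violating.
Others report (6, 6): truth gives 0; report 2 gives 4 > 0. Violating.
Others report (2, 2): truth gives 0; no alternative beats it.
(Checking all 9 profiles: 8 have a profitable deviation, 1 does not.)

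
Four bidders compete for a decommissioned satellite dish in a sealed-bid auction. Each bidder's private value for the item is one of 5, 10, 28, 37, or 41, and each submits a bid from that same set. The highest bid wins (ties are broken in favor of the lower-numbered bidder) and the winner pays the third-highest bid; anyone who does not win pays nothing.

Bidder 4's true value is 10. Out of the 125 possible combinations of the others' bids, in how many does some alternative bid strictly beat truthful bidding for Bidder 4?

9

Others bid (5, 5, 10): truth gives 0; bid 28 gives 5 > 0. Violating.
Others bid (5, 5, 28): truth gives 0; bid 37 gives 5 > 0. Violating.
Others bid (5, 5, 37): truth gives 0; bid 41 gives 5 > 0. Violating.
Others bid (5, 10, 5): truth gives 0; bid 28 gives 5 > 0. Violating.
Others bid (5, 5, 5): truth gives 5; no alternative beats it.
Others bid (5, 5, 41): truth gives 0; no alternative beats it.
(Checking all 125 profiles: 9 have a profitable deviation, 116 do not.)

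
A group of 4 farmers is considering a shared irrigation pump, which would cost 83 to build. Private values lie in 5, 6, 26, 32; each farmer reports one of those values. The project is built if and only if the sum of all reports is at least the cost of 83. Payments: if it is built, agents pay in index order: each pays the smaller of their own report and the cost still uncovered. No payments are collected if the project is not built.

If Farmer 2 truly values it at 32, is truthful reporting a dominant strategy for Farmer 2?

Consider the case where Farmer 1 reports 5, Farmer 3 reports 26 and Farmer 4 reports 26.
Truthful report 32: project built, pays 32, utility 32 - 32 = 0.
Report 26 instead: project built, pays 26, utility 32 - 26 = 6.
Since 6 > 0, reporting 26 is strictly better here, so truthful reporting is not dominant.

No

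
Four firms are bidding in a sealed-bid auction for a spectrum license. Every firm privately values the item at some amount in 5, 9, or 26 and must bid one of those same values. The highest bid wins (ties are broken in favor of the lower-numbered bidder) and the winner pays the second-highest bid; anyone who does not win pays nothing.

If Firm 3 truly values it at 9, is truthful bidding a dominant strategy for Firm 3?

Yes

Check each profile of the others' bids and compare truth against every alternative bid.
Others bid (5, 5, 5): truth gives 4, best alternative gives 4.
Others bid (5, 5, 9): truth gives 0, best alternative gives 0.
Others bid (5, 5, 26): truth gives 0, best alternative gives 0.
Others bid (5, 9, 5): truth gives 0, best alternative gives 0.
Others bid (5, 9, 9): truth gives 0, best alternative gives 0.
Others bid (5, 9, 26): truth gives 0, best alternative gives 0.
(Remaining 21 profiles checked similarly; truth is weakly best in each.)
In every case the truthful bid is at least as good as any alternative, so it is a dominant strategy.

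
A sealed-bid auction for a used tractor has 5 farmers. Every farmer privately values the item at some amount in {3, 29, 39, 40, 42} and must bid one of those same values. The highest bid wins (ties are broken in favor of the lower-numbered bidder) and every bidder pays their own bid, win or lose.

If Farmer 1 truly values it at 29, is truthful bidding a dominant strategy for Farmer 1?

Consider the case where Farmer 2 bids 3, Farmer 3 bids 3, Farmer 4 bids 3 and Farmer 5 bids 3.
Truthful bid 29: wins, pays 29, utility 29 - 29 = 0.
Bid 3 instead: wins, pays 3, utility 29 - 3 = 26.
Since 26 > 0, bidding 3 is strictly better here, so truthful bidding is not dominant.

No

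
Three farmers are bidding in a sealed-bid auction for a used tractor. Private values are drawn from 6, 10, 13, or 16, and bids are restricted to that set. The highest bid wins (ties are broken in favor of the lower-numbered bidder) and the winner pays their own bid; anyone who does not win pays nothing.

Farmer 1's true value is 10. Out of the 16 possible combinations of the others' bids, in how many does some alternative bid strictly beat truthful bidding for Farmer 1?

Others bid (6, 6): truth gives 0; bid 6 gives 4 > 0. Violating.
Others bid (6, 10): truth gives 0; no alternative beats it.
Others bid (6, 13): truth gives 0; no alternative beats it.
(Checking all 16 profiles: 1 has a profitable deviation, 15 do not.)

1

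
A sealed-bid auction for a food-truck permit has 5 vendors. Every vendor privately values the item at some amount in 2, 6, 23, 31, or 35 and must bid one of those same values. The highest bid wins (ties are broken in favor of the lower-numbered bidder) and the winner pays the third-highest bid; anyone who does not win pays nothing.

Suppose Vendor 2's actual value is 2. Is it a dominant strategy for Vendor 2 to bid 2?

Check each profile of the others' bids and compare truth against every alternative bid.
Others bid (2, 2, 6, 6): truth gives 0, best alternative gives -4.
Others bid (2, 6, 2, 6): truth gives 0, best alternative gives -4.
Others bid (2, 6, 6, 2): truth gives 0, best alternative gives -4.
Others bid (2, 6, 6, 6): truth gives 0, best alternative gives -4.
Others bid (2, 2, 2, 2): truth gives 0, best alternative gives 0.
Others bid (2, 2, 2, 6): truth gives 0, best alternative gives 0.
(Remaining 619 profiles checked similarly; truth is weakly best in each.)
In every case the truthful bid is at least as good as any alternative, so it is a dominant strategy.

Yes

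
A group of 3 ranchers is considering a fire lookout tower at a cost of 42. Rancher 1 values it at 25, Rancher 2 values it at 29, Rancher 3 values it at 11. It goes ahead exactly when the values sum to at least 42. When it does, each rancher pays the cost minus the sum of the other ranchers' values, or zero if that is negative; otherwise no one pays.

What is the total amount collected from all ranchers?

Total value 65 ≥ cost 42, so it is built.
Rancher 1: others sum to 40; max(0, 42 - 40) = 2.
Rancher 2: others sum to 36; max(0, 42 - 36) = 6.
Rancher 3: others sum to 54; max(0, 42 - 54) = 0.
Total collected = 2 + 6 + 0 = 8.

8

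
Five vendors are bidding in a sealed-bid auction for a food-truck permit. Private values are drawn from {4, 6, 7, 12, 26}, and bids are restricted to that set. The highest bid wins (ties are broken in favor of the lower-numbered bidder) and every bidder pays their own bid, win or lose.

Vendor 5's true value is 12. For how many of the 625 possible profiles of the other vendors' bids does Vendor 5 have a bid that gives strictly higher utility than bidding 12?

560

Others bid (4, 4, 4, 4): truth gives 0; bid 6 gives 6 > 0. Violating.
Others bid (4, 4, 4, 6): truth gives 0; bid 7 gives 5 > 0. Violating.
Others bid (4, 4, 4, 12): truth gives -12; bid 4 gives -4 > -12. Violating.
Others bid (4, 4, 4, 26): truth gives -12; bid 4 gives -4 > -12. Violating.
Others bid (4, 4, 4, 7): truth gives 0; no alternative beats it.
Others bid (4, 4, 6, 7): truth gives 0; no alternative beats it.
(Checking all 625 profiles: 560 have a profitable deviation, 65 do not.)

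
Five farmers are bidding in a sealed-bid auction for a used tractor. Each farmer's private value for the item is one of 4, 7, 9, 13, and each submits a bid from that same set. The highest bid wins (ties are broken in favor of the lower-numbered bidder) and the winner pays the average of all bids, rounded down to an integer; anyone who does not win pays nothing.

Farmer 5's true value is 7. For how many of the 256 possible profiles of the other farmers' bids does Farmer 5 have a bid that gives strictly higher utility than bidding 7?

18

Others bid (4, 4, 4, 7): truth gives 0; bid 9 gives 2 > 0. Violating.
Others bid (4, 4, 4, 9): truth gives 0; bid 13 gives 1 > 0. Violating.
Others bid (4, 4, 7, 4): truth gives 0; bid 9 gives 2 > 0. Violating.
Others bid (4, 4, 7, 7): truth gives 0; bid 9 gives 1 > 0. Violating.
Others bid (4, 4, 4, 4): truth gives 3; no alternative beats it.
Others bid (4, 4, 4, 13): truth gives 0; no alternative beats it.
(Checking all 256 profiles: 18 have a profitable deviation, 238 do not.)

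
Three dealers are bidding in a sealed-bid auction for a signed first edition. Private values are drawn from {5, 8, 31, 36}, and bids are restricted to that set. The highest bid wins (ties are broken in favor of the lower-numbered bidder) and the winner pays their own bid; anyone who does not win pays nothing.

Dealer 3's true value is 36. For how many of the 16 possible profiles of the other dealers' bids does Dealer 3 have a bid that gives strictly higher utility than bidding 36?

Others bid (5, 5): truth gives 0; bid 8 gives 28 > 0. Violating.
Others bid (5, 8): truth gives 0; bid 31 gives 5 > 0. Violating.
Others bid (8, 5): truth gives 0; bid 31 gives 5 > 0. Violating.
Others bid (8, 8): truth gives 0; bid 31 gives 5 > 0. Violating.
Others bid (5, 31): truth gives 0; no alternative beats it.
Others bid (5, 36): truth gives 0; no alternative beats it.
(Checking all 16 profiles: 4 have a profitable deviation, 12 do not.)

4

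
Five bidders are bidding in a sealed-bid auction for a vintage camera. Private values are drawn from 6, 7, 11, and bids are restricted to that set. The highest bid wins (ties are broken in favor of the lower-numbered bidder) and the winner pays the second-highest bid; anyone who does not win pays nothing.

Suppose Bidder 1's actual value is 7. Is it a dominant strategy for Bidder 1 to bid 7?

Yes

Check each profile of the others' bids and compare truth against every alternative bid.
Others bid (6, 6, 6, 6): truth gives 1, best alternative gives 1.
Others bid (6, 6, 6, 7): truth gives 0, best alternative gives 0.
Others bid (6, 6, 6, 11): truth gives 0, best alternative gives 0.
Others bid (6, 6, 7, 6): truth gives 0, best alternative gives 0.
Others bid (6, 6, 7, 7): truth gives 0, best alternative gives 0.
Others bid (6, 6, 7, 11): truth gives 0, best alternative gives 0.
(Remaining 75 profiles checked similarly; truth is weakly best in each.)
In every case the truthful bid is at least as good as any alternative, so it is a dominant strategy.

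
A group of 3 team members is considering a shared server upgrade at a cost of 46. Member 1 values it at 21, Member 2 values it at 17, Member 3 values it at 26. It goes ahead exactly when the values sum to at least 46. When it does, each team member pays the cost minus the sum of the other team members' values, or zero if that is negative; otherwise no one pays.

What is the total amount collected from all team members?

Total value 64 ≥ cost 46, so it is built.
Member 1: others sum to 43; max(0, 46 - 43) = 3.
Member 2: others sum to 47; max(0, 46 - 47) = 0.
Member 3: others sum to 38; max(0, 46 - 38) = 8.
Total collected = 3 + 0 + 8 = 11.

11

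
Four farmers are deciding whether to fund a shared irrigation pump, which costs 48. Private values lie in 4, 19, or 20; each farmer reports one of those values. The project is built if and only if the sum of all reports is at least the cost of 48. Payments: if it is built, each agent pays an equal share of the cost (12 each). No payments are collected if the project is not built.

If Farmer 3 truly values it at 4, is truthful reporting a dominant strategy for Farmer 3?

Check each profile of the others' reports and compare truth against every alternative report.
Others report (4, 19, 19): truth gives 0, best alternative gives -8.
Others report (4, 19, 20): truth gives 0, best alternative gives -8.
Others report (4, 20, 19): truth gives 0, best alternative gives -8.
Others report (19, 4, 19): truth gives 0, best alternative gives -8.
Others report (19, 4, 20): truth gives 0, best alternative gives -8.
Others report (19, 19, 4): truth gives 0, best alternative gives -8.
(Remaining 21 profiles checked similarly; truth is weakly best in each.)
In every case the truthful report is at least as good as any alternative, so it is a dominant strategy.

Yes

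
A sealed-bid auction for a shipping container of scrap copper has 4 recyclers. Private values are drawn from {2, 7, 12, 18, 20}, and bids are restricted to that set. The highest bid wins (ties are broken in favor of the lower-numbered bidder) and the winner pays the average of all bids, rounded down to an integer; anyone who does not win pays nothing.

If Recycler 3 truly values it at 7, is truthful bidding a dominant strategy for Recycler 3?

Consider the case where Recycler 1 bids 2, Recycler 2 bids 7 and Recycler 4 bids 2.
Truthful bid 7: loses, pays 0, utility 0.
Bid 12 instead: wins, pays 5, utility 7 - 5 = 2.
Since 2 > 0, bidding 12 is strictly better here, so truthful bidding is not dominant.

No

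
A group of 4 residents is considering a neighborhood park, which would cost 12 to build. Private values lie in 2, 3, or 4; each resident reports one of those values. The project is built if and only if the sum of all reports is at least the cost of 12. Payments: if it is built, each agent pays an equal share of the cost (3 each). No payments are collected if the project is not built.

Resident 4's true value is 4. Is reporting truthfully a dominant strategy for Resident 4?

Check each profile of the others' reports and compare truth against every alternative report.
Others report (2, 2, 4): truth gives 1, best alternative gives 0.
Others report (2, 3, 3): truth gives 1, best alternative gives 0.
Others report (2, 4, 2): truth gives 1, best alternative gives 0.
Others report (3, 2, 3): truth gives 1, best alternative gives 0.
Others report (3, 3, 2): truth gives 1, best alternative gives 0.
Others report (4, 2, 2): truth gives 1, best alternative gives 0.
(Remaining 21 profiles checked similarly; truth is weakly best in each.)
In every case the truthful report is at least as good as any alternative, so it is a dominant strategy.

Yes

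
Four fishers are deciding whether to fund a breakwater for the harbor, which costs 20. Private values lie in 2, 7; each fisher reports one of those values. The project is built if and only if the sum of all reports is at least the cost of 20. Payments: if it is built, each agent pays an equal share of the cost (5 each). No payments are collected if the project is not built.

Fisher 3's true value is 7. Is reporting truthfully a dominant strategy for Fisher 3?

Check each profile of the others' reports and compare truth against every alternative report.
Others report (2, 7, 7): truth gives 2, best alternative gives 0.
Others report (7, 2, 7): truth gives 2, best alternative gives 0.
Others report (7, 7, 2): truth gives 2, best alternative gives 0.
Others report (7, 7, 7): truth gives 2, best alternative gives 2.
Others report (2, 2, 2): truth gives 0, best alternative gives 0.
Others report (2, 2, 7): truth gives 0, best alternative gives 0.
(Remaining 2 profiles checked similarly; truth is weakly best in each.)
In every case the truthful report is at least as good as any alternative, so it is a dominant strategy.

Yes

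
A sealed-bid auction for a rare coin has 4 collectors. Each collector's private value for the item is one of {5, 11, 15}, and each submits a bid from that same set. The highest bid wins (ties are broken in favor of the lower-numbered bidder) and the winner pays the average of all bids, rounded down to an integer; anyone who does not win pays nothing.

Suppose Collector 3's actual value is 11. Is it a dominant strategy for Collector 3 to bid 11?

No

Consider the case where Collector 1 bids 5, Collector 2 bids 5 and Collector 4 bids 15.
Truthful bid 11: loses, pays 0, utility 0.
Bid 15 instead: wins, pays 10, utility 11 - 10 = 1.
Since 1 > 0, bidding 15 is strictly better here, so truthful bidding is not dominant.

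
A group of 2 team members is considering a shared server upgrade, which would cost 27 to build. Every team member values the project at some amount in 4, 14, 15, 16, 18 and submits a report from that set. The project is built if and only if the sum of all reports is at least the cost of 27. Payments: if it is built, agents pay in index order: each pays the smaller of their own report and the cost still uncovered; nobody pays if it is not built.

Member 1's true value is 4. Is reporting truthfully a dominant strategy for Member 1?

Check each profile of the others' reports and compare truth against every alternative report.
Others report (14): truth gives 0, best alternative gives -10.
Others report (15): truth gives 0, best alternative gives -10.
Others report (16): truth gives 0, best alternative gives -10.
Others report (18): truth gives 0, best alternative gives -10.
Others report (4): truth gives 0, best alternative gives 0.
In every case the truthful report is at least as good as any alternative, so it is a dominant strategy.

Yes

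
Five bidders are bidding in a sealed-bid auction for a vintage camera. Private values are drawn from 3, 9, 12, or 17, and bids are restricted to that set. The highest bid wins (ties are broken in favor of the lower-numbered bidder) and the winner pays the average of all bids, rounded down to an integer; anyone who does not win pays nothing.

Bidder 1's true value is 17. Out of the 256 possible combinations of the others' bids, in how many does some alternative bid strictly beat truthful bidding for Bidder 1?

Others bid (3, 3, 3, 3): truth gives 12; bid 3 gives 14 > 12. Violating.
Others bid (3, 3, 3, 9): truth gives 10; bid 9 gives 12 > 10. Violating.
Others bid (3, 3, 3, 12): truth gives 10; bid 12 gives 11 > 10. Violating.
Others bid (3, 3, 9, 3): truth gives 10; bid 9 gives 12 > 10. Violating.
Others bid (3, 3, 3, 17): truth gives 9; no alternative beats it.
Others bid (3, 3, 9, 17): truth gives 8; no alternative beats it.
(Checking all 256 profiles: 81 have a profitable deviation, 175 do not.)

81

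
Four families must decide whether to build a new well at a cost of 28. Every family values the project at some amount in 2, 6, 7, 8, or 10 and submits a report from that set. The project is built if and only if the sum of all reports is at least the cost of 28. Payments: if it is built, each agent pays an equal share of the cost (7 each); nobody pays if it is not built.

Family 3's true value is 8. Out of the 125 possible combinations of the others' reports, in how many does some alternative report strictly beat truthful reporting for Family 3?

19

Others report (2, 6, 10): truth gives 0; report 10 gives 1 > 0. Violating.
Others report (2, 7, 10): truth gives 0; report 10 gives 1 > 0. Violating.
Others report (2, 8, 8): truth gives 0; report 10 gives 1 > 0. Violating.
Others report (2, 10, 6): truth gives 0; report 10 gives 1 > 0. Violating.
Others report (2, 2, 2): truth gives 0; no alternative beats it.
Others report (2, 2, 6): truth gives 0; no alternative beats it.
(Checking all 125 profiles: 19 have a profitable deviation, 106 do not.)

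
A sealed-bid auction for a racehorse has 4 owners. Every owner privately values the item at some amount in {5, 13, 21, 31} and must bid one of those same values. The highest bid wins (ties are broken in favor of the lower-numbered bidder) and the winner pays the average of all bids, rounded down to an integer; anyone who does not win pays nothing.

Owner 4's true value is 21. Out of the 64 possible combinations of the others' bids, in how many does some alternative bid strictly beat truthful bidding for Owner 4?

16

Others bid (5, 5, 5): truth gives 12; bid 13 gives 14 > 12. Violating.
Others bid (5, 5, 21): truth gives 0; bid 31 gives 6 > 0. Violating.
Others bid (5, 13, 21): truth gives 0; bid 31 gives 4 > 0. Violating.
Others bid (5, 21, 5): truth gives 0; bid 31 gives 6 > 0. Violating.
Others bid (5, 5, 13): truth gives 10; no alternative beats it.
Others bid (5, 5, 31): truth gives 0; no alternative beats it.
(Checking all 64 profiles: 16 have a profitable deviation, 48 do not.)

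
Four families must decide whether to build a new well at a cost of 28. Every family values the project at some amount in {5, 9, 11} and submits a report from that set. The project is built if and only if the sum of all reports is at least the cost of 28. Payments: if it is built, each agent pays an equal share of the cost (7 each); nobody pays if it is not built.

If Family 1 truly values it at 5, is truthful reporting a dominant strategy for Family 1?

Yes

Check each profile of the others' reports and compare truth against every alternative report.
Others report (5, 5, 9): truth gives 0, best alternative gives -2.
Others report (5, 5, 11): truth gives 0, best alternative gives -2.
Others report (5, 9, 5): truth gives 0, best alternative gives -2.
Others report (5, 11, 5): truth gives 0, best alternative gives -2.
Others report (9, 5, 5): truth gives 0, best alternative gives -2.
Others report (11, 5, 5): truth gives 0, best alternative gives -2.
(Remaining 21 profiles checked similarly; truth is weakly best in each.)
In every case the truthful report is at least as good as any alternative, so it is a dominant strategy.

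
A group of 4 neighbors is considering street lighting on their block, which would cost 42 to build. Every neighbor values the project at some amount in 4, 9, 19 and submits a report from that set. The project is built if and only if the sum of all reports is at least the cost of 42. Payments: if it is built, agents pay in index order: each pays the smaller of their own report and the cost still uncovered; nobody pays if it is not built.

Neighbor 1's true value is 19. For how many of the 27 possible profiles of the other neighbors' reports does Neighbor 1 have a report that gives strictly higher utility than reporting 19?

Others report (4, 19, 19): truth gives 0; report 4 gives 15 > 0. Violating.
Others report (9, 9, 19): truth gives 0; report 9 gives 10 > 0. Violating.
Others report (9, 19, 9): truth gives 0; report 9 gives 10 > 0. Violating.
Others report (9, 19, 19): truth gives 0; report 4 gives 15 > 0. Violating.
Others report (4, 4, 4): truth gives 0; no alternative beats it.
Others report (4, 4, 9): truth gives 0; no alternative beats it.
(Checking all 27 profiles: 10 have a profitable deviation, 17 do not.)

10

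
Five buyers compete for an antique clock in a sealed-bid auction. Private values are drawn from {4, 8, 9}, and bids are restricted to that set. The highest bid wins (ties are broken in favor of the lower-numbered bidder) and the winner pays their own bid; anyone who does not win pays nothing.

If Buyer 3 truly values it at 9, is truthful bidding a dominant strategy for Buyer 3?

No

Consider the case where Buyer 1 bids 4, Buyer 2 bids 4, Buyer 4 bids 4 and Buyer 5 bids 4.
Truthful bid 9: wins, pays 9, utility 9 - 9 = 0.
Bid 8 instead: wins, pays 8, utility 9 - 8 = 1.
Since 1 > 0, bidding 8 is strictly better here, so truthful bidding is not dominant.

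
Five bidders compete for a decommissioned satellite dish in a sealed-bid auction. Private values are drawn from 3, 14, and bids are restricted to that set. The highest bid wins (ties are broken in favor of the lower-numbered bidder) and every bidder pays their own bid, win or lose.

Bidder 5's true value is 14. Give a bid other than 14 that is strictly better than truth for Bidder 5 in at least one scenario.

Suppose Bidder 1 bids 3, Bidder 2 bids 3, Bidder 3 bids 3 and Bidder 4 bids 14.
Bid 14: loses but pays 14, utility -14.
Bid 3: loses but pays 3, utility -3.
So bidding 3 beats truth here (-3 > -14).

3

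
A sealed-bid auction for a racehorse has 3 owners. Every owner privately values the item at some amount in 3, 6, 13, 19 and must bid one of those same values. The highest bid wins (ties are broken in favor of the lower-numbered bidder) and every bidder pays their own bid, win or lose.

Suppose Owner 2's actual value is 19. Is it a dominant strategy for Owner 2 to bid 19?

Consider the case where Owner 1 bids 3 and Owner 3 bids 3.
Truthful bid 19: wins, pays 19, utility 19 - 19 = 0.
Bid 6 instead: wins, pays 6, utility 19 - 6 = 13.
Since 13 > 0, bidding 6 is strictly better here, so truthful bidding is not dominant.

No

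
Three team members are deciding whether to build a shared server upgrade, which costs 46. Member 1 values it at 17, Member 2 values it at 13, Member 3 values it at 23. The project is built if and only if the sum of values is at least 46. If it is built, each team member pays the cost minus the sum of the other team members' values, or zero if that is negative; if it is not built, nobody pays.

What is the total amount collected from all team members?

Total value 53 ≥ cost 46, so it is built.
Member 1: others sum to 36; max(0, 46 - 36) = 10.
Member 2: others sum to 40; max(0, 46 - 40) = 6.
Member 3: others sum to 30; max(0, 46 - 30) = 16.
Total collected = 10 + 6 + 16 = 32.

32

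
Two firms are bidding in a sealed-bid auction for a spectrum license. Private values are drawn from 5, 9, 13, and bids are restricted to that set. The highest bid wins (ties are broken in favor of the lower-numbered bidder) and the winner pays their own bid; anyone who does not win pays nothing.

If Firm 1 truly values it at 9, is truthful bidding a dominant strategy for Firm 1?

Consider the case where Firm 2 bids 5.
Truthful bid 9: wins, pays 9, utility 9 - 9 = 0.
Bid 5 instead: wins, pays 5, utility 9 - 5 = 4.
Since 4 > 0, bidding 5 is strictly better here, so truthful bidding is not dominant.

No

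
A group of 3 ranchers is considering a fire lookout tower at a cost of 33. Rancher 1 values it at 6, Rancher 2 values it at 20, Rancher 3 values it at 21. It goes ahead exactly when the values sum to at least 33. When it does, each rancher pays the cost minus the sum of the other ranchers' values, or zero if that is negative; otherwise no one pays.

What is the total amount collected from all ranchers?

13

Total value 47 ≥ cost 33, so it is built.
Rancher 1: others sum to 41; max(0, 33 - 41) = 0.
Rancher 2: others sum to 27; max(0, 33 - 27) = 6.
Rancher 3: others sum to 26; max(0, 33 - 26) = 7.
Total collected = 0 + 6 + 7 = 13.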